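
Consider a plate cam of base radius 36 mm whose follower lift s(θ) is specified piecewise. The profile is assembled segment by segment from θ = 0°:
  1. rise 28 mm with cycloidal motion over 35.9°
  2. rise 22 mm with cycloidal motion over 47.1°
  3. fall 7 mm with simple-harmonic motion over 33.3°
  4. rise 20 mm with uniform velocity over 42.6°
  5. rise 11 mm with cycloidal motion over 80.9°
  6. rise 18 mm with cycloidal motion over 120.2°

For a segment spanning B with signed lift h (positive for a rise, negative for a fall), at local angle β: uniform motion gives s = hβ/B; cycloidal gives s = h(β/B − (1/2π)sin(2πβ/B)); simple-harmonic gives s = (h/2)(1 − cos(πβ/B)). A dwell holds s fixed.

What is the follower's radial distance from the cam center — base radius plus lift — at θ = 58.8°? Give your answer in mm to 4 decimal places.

seg 1 [0°–35.9°] cycloidal, h=28: full span → s += 28 → s = 28.0000
seg 2 [35.9°–83°] cycloidal, h=22: θ=58.8° here. β=22.9, B=47.1. 22·(0.4862 − sin(2π·0.4862)/(2π)) = 10.3932 → s = 38.3932
radial distance = base radius + s = 36 + 38.3932 = 74.3932

74.3932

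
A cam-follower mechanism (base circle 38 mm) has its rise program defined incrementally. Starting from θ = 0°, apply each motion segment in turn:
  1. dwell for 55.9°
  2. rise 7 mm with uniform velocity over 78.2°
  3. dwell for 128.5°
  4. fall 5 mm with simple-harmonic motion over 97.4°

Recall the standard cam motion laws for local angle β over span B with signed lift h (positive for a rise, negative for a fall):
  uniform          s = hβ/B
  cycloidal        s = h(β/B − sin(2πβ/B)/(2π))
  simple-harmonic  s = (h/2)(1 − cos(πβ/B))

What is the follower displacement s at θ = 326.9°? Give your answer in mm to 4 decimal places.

seg 1 [0°–55.9°] dwell: s stays 0.0000
seg 2 [55.9°–134.1°] uniform, h=7: full span → s += 7 → s = 7.0000
seg 3 [134.1°–262.6°] dwell: s stays 7.0000
seg 4 [262.6°–360°] simple-harmonic, h=-5: θ=326.9° here. β=64.3, B=97.4. -5/2·(1 − cos(π·0.6602)) = -3.7055 → s = 3.2945

3.2945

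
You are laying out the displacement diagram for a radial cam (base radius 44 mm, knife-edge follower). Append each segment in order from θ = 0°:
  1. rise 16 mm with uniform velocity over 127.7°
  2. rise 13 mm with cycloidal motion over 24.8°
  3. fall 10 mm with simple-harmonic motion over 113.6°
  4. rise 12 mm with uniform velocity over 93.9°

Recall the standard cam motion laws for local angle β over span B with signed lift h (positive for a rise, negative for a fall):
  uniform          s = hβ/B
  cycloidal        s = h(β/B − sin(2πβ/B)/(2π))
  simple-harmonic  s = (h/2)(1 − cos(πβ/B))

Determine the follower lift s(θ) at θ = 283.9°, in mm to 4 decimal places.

seg 1 [0°–127.7°] uniform, h=16: full span → s += 16 → s = 16.0000
seg 2 [127.7°–152.5°] cycloidal, h=13: full span → s += 13 → s = 29.0000
seg 3 [152.5°–266.1°] simple-harmonic, h=-10: full span → s += -10 → s = 19.0000
seg 4 [266.1°–360°] uniform, h=12: θ=283.9° here. β=17.8, B=93.9. 12·17.8/93.9 = 2.2748 → s = 21.2748

21.2748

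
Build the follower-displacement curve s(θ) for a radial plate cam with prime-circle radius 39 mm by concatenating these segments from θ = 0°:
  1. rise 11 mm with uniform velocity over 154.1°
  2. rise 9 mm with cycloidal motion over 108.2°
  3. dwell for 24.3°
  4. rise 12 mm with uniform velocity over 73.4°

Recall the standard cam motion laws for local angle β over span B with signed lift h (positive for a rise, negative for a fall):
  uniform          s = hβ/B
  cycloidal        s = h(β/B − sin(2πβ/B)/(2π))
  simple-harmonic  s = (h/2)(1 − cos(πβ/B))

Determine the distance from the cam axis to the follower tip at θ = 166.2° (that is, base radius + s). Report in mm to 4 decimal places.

seg 1 [0°–154.1°] uniform, h=11: full span → s += 11 → s = 11.0000
seg 2 [154.1°–262.3°] cycloidal, h=9: θ=166.2° here. β=12.1, B=108.2. 9·(0.1118 − sin(2π·0.1118)/(2π)) = 0.0808 → s = 11.0808
radial distance = base radius + s = 39 + 11.0808 = 50.0808

50.0808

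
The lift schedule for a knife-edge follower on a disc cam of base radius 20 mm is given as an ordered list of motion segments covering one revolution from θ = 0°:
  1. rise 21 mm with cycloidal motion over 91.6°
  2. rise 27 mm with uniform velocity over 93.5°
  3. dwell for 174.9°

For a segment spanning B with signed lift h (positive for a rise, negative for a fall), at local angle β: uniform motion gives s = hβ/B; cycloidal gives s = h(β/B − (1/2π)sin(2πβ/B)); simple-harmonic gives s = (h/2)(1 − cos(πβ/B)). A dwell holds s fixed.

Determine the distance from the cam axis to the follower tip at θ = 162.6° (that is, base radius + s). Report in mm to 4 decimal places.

seg 1 [0°–91.6°] cycloidal, h=21: full span → s += 21 → s = 21.0000
seg 2 [91.6°–185.1°] uniform, h=27: θ=162.6° here. β=71, B=93.5. 27·71/93.5 = 20.5027 → s = 41.5027
radial distance = base radius + s = 20 + 41.5027 = 61.5027

61.5027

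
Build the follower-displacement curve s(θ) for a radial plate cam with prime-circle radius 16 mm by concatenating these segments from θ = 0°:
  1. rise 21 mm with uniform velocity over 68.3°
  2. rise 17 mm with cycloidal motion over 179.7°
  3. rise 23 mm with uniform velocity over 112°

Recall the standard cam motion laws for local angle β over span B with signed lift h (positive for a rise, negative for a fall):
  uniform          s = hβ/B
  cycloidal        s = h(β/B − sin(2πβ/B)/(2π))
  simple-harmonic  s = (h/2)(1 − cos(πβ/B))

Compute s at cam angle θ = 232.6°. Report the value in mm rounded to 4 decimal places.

seg 1 [0°–68.3°] uniform, h=21: full span → s += 21 → s = 21.0000
seg 2 [68.3°–248°] cycloidal, h=17: θ=232.6° here. β=164.3, B=179.7. 17·(0.9143 − sin(2π·0.9143)/(2π)) = 16.9306 → s = 37.9306

37.9306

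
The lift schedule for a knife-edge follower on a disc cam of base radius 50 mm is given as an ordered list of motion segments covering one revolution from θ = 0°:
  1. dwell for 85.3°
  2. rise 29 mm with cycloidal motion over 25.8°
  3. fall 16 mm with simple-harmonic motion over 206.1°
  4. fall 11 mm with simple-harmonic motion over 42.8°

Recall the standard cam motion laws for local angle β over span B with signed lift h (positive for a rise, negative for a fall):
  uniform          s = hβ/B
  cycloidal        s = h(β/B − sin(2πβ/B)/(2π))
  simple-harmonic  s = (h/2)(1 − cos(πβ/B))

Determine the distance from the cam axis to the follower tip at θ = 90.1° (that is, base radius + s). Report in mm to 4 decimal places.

seg 1 [0°–85.3°] dwell: s stays 0.0000
seg 2 [85.3°–111.1°] cycloidal, h=29: θ=90.1° here. β=4.8, B=25.8. 29·(0.1860 − sin(2π·0.1860)/(2π)) = 1.1475 → s = 1.1475
radial distance = base radius + s = 50 + 1.1475 = 51.1475

51.1475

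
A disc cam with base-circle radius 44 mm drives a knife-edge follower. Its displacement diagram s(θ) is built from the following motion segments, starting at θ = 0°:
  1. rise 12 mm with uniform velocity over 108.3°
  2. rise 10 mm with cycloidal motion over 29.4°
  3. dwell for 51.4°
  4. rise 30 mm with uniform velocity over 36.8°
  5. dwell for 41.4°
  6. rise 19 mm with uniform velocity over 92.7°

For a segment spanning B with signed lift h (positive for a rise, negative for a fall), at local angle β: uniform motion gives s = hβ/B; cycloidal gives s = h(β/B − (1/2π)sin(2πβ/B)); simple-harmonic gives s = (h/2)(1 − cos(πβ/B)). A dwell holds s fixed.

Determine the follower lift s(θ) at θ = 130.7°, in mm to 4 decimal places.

seg 1 [0°–108.3°] uniform, h=12: full span → s += 12 → s = 12.0000
seg 2 [108.3°–137.7°] cycloidal, h=10: θ=130.7° here. β=22.4, B=29.4. 10·(0.7619 − sin(2π·0.7619)/(2π)) = 9.2061 → s = 21.2061

21.2061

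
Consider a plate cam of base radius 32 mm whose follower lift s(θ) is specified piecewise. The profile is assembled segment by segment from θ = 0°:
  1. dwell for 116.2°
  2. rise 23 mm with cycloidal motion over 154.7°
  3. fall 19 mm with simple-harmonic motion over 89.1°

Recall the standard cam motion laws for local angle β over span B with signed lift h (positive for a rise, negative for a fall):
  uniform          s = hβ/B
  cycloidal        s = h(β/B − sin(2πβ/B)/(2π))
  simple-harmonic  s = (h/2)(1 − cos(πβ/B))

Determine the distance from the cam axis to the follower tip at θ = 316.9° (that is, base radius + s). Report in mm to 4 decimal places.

seg 1 [0°–116.2°] dwell: s stays 0.0000
seg 2 [116.2°–270.9°] cycloidal, h=23: full span → s += 23 → s = 23.0000
seg 3 [270.9°–360°] simple-harmonic, h=-19: θ=316.9° here. β=46, B=89.1. -19/2·(1 − cos(π·0.5163)) = -9.9855 → s = 13.0145
radial distance = base radius + s = 32 + 13.0145 = 45.0145

45.0145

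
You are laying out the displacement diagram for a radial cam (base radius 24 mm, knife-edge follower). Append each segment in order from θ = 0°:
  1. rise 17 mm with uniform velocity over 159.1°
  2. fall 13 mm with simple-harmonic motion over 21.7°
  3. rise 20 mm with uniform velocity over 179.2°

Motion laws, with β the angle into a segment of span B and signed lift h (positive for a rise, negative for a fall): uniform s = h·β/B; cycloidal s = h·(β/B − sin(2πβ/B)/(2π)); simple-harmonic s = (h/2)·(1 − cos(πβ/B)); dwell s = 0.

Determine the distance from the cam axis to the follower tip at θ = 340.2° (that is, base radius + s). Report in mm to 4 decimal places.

seg 1 [0°–159.1°] uniform, h=17: full span → s += 17 → s = 17.0000
seg 2 [159.1°–180.8°] simple-harmonic, h=-13: full span → s += -13 → s = 4.0000
seg 3 [180.8°–360°] uniform, h=20: θ=340.2° here. β=159.4, B=179.2. 20·159.4/179.2 = 17.7902 → s = 21.7902
radial distance = base radius + s = 24 + 21.7902 = 45.7902

45.7902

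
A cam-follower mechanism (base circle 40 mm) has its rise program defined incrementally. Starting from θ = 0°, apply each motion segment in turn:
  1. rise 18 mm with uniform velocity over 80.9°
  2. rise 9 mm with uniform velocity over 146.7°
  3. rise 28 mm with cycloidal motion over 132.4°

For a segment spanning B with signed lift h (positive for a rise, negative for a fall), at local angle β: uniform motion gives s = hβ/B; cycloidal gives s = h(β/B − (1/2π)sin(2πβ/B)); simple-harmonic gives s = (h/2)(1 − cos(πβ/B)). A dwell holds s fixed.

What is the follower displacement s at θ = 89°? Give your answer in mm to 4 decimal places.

seg 1 [0°–80.9°] uniform, h=18: full span → s += 18 → s = 18.0000
seg 2 [80.9°–227.6°] uniform, h=9: θ=89° here. β=8.1, B=146.7. 9·8.1/146.7 = 0.4969 → s = 18.4969

18.4969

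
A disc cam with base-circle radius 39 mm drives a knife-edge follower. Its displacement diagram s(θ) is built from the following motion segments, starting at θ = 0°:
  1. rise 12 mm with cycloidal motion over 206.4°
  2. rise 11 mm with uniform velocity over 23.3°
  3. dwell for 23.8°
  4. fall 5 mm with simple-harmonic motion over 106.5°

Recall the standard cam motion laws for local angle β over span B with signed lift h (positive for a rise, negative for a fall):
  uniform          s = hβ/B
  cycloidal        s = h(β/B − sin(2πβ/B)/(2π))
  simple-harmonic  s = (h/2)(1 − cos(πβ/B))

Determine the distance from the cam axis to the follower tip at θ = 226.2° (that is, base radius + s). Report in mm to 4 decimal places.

seg 1 [0°–206.4°] cycloidal, h=12: full span → s += 12 → s = 12.0000
seg 2 [206.4°–229.7°] uniform, h=11: θ=226.2° here. β=19.8, B=23.3. 11·19.8/23.3 = 9.3476 → s = 21.3476
radial distance = base radius + s = 39 + 21.3476 = 60.3476

60.3476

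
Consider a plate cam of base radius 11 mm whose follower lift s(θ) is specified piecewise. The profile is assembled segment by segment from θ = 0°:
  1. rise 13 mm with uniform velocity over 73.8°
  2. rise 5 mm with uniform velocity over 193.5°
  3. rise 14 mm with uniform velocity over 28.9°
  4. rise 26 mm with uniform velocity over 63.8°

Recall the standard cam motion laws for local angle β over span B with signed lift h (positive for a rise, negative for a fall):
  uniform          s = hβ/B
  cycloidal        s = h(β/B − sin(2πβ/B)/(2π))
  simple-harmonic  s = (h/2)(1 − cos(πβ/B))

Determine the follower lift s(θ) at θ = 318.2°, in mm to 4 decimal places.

seg 1 [0°–73.8°] uniform, h=13: full span → s += 13 → s = 13.0000
seg 2 [73.8°–267.3°] uniform, h=5: full span → s += 5 → s = 18.0000
seg 3 [267.3°–296.2°] uniform, h=14: full span → s += 14 → s = 32.0000
seg 4 [296.2°–360°] uniform, h=26: θ=318.2° here. β=22, B=63.8. 26·22/63.8 = 8.9655 → s = 40.9655

40.9655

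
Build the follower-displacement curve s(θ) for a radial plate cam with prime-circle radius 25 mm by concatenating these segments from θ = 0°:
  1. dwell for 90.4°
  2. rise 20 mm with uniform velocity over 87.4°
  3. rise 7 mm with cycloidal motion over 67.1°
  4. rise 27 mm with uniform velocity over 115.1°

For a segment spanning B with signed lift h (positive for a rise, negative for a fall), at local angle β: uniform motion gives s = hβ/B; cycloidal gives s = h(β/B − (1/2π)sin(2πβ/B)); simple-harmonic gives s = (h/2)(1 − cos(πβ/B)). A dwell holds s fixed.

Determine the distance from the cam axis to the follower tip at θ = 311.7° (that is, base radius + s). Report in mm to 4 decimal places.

seg 1 [0°–90.4°] dwell: s stays 0.0000
seg 2 [90.4°–177.8°] uniform, h=20: full span → s += 20 → s = 20.0000
seg 3 [177.8°–244.9°] cycloidal, h=7: full span → s += 7 → s = 27.0000
seg 4 [244.9°–360°] uniform, h=27: θ=311.7° here. β=66.8, B=115.1. 27·66.8/115.1 = 15.6699 → s = 42.6699
radial distance = base radius + s = 25 + 42.6699 = 67.6699

67.6699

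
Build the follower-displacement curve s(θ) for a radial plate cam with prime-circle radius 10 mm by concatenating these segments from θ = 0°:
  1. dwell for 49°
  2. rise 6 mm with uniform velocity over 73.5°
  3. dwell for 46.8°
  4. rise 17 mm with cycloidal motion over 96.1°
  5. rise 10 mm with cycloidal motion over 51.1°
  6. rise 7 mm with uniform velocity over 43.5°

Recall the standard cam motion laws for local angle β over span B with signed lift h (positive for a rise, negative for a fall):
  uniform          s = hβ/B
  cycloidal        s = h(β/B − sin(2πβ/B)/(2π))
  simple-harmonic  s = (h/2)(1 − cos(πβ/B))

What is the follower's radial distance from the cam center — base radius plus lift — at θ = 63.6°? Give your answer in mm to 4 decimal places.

seg 1 [0°–49°] dwell: s stays 0.0000
seg 2 [49°–122.5°] uniform, h=6: θ=63.6° here. β=14.6, B=73.5. 6·14.6/73.5 = 1.1918 → s = 1.1918
radial distance = base radius + s = 10 + 1.1918 = 11.1918

11.1918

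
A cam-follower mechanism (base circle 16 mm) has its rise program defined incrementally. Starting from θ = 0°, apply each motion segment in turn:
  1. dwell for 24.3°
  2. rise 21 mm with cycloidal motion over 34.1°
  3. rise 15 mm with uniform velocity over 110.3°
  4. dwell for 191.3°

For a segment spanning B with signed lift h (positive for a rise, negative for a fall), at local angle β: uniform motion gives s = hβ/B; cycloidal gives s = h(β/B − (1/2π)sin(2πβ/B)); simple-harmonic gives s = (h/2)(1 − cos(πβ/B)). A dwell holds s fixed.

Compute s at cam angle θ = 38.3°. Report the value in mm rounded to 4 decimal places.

seg 1 [0°–24.3°] dwell: s stays 0.0000
seg 2 [24.3°–58.4°] cycloidal, h=21: θ=38.3° here. β=14, B=34.1. 21·(0.4106 − sin(2π·0.4106)/(2π)) = 6.8407 → s = 6.8407

6.8407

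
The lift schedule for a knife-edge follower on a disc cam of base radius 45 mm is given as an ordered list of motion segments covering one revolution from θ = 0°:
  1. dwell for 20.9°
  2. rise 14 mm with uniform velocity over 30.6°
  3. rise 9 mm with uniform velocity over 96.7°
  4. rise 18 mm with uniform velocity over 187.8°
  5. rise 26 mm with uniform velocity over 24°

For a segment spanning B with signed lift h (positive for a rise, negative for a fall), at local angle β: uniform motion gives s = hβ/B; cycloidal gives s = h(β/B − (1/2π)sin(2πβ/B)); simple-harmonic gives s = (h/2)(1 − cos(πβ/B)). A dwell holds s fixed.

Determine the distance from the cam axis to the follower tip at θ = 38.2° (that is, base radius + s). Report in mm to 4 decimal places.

seg 1 [0°–20.9°] dwell: s stays 0.0000
seg 2 [20.9°–51.5°] uniform, h=14: θ=38.2° here. β=17.3, B=30.6. 14·17.3/30.6 = 7.9150 → s = 7.9150
radial distance = base radius + s = 45 + 7.9150 = 52.9150

52.9150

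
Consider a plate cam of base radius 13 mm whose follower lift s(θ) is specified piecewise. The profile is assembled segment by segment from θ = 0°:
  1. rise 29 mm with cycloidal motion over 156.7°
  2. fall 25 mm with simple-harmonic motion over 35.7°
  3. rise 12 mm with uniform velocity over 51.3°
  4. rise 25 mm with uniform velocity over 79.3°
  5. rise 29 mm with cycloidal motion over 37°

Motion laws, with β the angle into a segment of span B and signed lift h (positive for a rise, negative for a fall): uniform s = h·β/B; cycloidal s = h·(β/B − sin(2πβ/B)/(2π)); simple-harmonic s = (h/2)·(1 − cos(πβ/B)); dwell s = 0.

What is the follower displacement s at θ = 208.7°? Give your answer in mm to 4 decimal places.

seg 1 [0°–156.7°] cycloidal, h=29: full span → s += 29 → s = 29.0000
seg 2 [156.7°–192.4°] simple-harmonic, h=-25: full span → s += -25 → s = 4.0000
seg 3 [192.4°–243.7°] uniform, h=12: θ=208.7° here. β=16.3, B=51.3. 12·16.3/51.3 = 3.8129 → s = 7.8129

7.8129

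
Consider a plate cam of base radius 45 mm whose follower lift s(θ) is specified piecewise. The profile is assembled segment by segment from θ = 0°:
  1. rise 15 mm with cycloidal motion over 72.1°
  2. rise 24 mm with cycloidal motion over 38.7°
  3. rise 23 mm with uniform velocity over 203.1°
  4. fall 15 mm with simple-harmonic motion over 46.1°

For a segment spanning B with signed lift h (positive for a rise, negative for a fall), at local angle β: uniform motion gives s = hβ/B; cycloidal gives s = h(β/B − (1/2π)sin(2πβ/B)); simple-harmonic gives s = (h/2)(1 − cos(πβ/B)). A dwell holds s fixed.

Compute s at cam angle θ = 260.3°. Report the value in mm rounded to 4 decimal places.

seg 1 [0°–72.1°] cycloidal, h=15: full span → s += 15 → s = 15.0000
seg 2 [72.1°–110.8°] cycloidal, h=24: full span → s += 24 → s = 39.0000
seg 3 [110.8°–313.9°] uniform, h=23: θ=260.3° here. β=149.5, B=203.1. 23·149.5/203.1 = 16.9301 → s = 55.9301

55.9301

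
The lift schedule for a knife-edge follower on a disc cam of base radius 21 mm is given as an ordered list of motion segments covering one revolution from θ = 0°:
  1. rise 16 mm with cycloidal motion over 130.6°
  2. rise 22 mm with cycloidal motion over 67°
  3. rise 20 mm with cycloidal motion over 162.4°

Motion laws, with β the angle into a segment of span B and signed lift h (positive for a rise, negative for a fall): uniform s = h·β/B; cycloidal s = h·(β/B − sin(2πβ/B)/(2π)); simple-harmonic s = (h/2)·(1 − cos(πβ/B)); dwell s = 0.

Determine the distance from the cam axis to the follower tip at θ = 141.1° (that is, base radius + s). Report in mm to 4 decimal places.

seg 1 [0°–130.6°] cycloidal, h=16: full span → s += 16 → s = 16.0000
seg 2 [130.6°–197.6°] cycloidal, h=22: θ=141.1° here. β=10.5, B=67. 22·(0.1567 − sin(2π·0.1567)/(2π)) = 0.5308 → s = 16.5308
radial distance = base radius + s = 21 + 16.5308 = 37.5308

37.5308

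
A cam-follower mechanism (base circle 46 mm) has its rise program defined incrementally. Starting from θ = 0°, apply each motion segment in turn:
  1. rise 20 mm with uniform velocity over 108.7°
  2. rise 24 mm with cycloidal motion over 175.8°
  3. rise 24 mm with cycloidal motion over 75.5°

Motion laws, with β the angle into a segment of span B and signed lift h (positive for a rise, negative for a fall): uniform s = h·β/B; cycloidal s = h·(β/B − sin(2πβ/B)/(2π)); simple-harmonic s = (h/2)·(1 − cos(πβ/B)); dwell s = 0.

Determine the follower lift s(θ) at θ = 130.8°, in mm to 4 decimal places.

seg 1 [0°–108.7°] uniform, h=20: full span → s += 20 → s = 20.0000
seg 2 [108.7°–284.5°] cycloidal, h=24: θ=130.8° here. β=22.1, B=175.8. 24·(0.1257 − sin(2π·0.1257)/(2π)) = 0.3041 → s = 20.3041

20.3041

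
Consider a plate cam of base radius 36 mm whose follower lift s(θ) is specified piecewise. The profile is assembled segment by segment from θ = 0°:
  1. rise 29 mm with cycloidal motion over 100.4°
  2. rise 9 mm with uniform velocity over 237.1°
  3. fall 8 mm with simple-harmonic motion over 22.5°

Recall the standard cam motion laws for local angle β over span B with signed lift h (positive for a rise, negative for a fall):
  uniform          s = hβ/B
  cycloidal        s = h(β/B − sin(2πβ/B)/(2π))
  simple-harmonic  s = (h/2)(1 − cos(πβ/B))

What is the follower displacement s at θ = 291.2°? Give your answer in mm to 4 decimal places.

seg 1 [0°–100.4°] cycloidal, h=29: full span → s += 29 → s = 29.0000
seg 2 [100.4°–337.5°] uniform, h=9: θ=291.2° here. β=190.8, B=237.1. 9·190.8/237.1 = 7.2425 → s = 36.2425

36.2425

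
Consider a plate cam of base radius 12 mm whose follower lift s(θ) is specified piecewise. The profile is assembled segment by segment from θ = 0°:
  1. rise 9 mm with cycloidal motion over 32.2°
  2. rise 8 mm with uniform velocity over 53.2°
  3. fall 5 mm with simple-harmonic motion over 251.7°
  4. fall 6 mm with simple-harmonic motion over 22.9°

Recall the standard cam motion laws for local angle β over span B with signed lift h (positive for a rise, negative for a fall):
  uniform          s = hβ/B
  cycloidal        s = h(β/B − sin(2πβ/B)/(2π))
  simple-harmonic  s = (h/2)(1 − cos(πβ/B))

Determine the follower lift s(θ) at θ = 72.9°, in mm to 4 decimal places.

seg 1 [0°–32.2°] cycloidal, h=9: full span → s += 9 → s = 9.0000
seg 2 [32.2°–85.4°] uniform, h=8: θ=72.9° here. β=40.7, B=53.2. 8·40.7/53.2 = 6.1203 → s = 15.1203

15.1203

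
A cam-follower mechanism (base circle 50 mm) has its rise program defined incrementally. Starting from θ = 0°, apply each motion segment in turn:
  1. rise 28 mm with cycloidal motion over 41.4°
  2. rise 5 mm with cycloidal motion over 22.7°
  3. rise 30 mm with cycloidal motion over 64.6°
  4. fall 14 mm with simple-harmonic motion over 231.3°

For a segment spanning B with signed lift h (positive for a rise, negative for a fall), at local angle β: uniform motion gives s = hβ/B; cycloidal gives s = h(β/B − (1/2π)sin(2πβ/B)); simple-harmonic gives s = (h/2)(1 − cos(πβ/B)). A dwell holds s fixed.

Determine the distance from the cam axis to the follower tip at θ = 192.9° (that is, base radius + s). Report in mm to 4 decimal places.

seg 1 [0°–41.4°] cycloidal, h=28: full span → s += 28 → s = 28.0000
seg 2 [41.4°–64.1°] cycloidal, h=5: full span → s += 5 → s = 33.0000
seg 3 [64.1°–128.7°] cycloidal, h=30: full span → s += 30 → s = 63.0000
seg 4 [128.7°–360°] simple-harmonic, h=-14: θ=192.9° here. β=64.2, B=231.3. -14/2·(1 − cos(π·0.2776)) = -2.4968 → s = 60.5032
radial distance = base radius + s = 50 + 60.5032 = 110.5032

110.5032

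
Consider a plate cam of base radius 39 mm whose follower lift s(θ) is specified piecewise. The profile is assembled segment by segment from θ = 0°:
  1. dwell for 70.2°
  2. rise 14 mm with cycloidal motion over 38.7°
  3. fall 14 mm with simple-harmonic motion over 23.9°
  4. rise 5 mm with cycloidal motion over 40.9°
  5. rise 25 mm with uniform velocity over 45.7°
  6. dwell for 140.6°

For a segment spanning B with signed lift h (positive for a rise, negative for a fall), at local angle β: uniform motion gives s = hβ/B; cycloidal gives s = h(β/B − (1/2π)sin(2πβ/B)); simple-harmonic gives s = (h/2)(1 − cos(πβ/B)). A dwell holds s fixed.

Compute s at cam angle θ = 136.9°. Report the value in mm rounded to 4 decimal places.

seg 1 [0°–70.2°] dwell: s stays 0.0000
seg 2 [70.2°–108.9°] cycloidal, h=14: full span → s += 14 → s = 14.0000
seg 3 [108.9°–132.8°] simple-harmonic, h=-14: full span → s += -14 → s = 0.0000
seg 4 [132.8°–173.7°] cycloidal, h=5: θ=136.9° here. β=4.1, B=40.9. 5·(0.1002 − sin(2π·0.1002)/(2π)) = 0.0325 → s = 0.0325

0.0325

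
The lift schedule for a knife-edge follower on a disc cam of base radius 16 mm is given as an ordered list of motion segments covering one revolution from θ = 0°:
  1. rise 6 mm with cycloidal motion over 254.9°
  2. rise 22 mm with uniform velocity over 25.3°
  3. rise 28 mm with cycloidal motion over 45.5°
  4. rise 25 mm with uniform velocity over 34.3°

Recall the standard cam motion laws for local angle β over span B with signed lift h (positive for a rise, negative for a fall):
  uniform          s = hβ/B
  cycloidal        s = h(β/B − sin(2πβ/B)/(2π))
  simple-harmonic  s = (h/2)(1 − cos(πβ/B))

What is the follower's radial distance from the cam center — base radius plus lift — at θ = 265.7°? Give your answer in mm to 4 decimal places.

seg 1 [0°–254.9°] cycloidal, h=6: full span → s += 6 → s = 6.0000
seg 2 [254.9°–280.2°] uniform, h=22: θ=265.7° here. β=10.8, B=25.3. 22·10.8/25.3 = 9.3913 → s = 15.3913
radial distance = base radius + s = 16 + 15.3913 = 31.3913

31.3913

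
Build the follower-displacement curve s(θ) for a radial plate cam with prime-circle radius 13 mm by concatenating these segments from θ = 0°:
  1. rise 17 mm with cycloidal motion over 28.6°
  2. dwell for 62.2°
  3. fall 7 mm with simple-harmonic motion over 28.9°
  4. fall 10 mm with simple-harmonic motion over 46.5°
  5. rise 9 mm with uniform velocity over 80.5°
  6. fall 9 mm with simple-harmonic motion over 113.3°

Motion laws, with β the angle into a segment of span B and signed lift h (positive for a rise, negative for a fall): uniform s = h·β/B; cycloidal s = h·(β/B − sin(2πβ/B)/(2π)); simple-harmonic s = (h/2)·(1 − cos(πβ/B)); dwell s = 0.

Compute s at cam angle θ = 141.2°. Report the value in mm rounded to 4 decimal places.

seg 1 [0°–28.6°] cycloidal, h=17: full span → s += 17 → s = 17.0000
seg 2 [28.6°–90.8°] dwell: s stays 17.0000
seg 3 [90.8°–119.7°] simple-harmonic, h=-7: full span → s += -7 → s = 10.0000
seg 4 [119.7°–166.2°] simple-harmonic, h=-10: θ=141.2° here. β=21.5, B=46.5. -10/2·(1 − cos(π·0.4624)) = -4.4102 → s = 5.5898

5.5898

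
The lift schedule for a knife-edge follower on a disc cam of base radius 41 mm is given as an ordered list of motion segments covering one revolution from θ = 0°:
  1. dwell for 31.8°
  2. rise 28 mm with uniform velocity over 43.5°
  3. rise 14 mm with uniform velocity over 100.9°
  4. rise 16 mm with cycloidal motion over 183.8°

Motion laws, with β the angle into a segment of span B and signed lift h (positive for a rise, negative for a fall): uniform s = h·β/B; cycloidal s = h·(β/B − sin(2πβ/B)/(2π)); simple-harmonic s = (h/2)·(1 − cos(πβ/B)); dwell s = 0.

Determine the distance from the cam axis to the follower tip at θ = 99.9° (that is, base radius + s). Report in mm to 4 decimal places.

seg 1 [0°–31.8°] dwell: s stays 0.0000
seg 2 [31.8°–75.3°] uniform, h=28: full span → s += 28 → s = 28.0000
seg 3 [75.3°–176.2°] uniform, h=14: θ=99.9° here. β=24.6, B=100.9. 14·24.6/100.9 = 3.4133 → s = 31.4133
radial distance = base radius + s = 41 + 31.4133 = 72.4133

72.4133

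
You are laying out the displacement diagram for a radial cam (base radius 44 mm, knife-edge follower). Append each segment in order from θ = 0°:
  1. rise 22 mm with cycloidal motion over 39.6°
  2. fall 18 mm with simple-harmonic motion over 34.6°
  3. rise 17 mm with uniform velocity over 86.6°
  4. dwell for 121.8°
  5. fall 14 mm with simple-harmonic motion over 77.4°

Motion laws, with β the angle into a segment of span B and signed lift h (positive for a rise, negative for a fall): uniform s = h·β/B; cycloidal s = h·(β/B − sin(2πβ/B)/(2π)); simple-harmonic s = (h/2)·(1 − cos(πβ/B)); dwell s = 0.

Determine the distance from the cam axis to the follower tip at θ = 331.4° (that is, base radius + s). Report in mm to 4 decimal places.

seg 1 [0°–39.6°] cycloidal, h=22: full span → s += 22 → s = 22.0000
seg 2 [39.6°–74.2°] simple-harmonic, h=-18: full span → s += -18 → s = 4.0000
seg 3 [74.2°–160.8°] uniform, h=17: full span → s += 17 → s = 21.0000
seg 4 [160.8°–282.6°] dwell: s stays 21.0000
seg 5 [282.6°–360°] simple-harmonic, h=-14: θ=331.4° here. β=48.8, B=77.4. -14/2·(1 − cos(π·0.6305)) = -9.7899 → s = 11.2101
radial distance = base radius + s = 44 + 11.2101 = 55.2101

55.2101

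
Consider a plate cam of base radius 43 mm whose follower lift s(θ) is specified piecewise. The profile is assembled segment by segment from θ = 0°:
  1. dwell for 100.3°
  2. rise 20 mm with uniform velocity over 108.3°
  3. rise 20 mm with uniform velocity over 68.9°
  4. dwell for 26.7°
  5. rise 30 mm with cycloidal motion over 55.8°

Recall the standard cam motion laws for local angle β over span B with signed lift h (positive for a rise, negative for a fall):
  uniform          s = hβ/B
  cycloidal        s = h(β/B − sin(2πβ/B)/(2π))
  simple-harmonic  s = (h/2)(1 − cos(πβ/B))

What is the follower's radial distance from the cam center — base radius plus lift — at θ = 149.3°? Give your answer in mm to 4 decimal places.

seg 1 [0°–100.3°] dwell: s stays 0.0000
seg 2 [100.3°–208.6°] uniform, h=20: θ=149.3° here. β=49, B=108.3. 20·49/108.3 = 9.0489 → s = 9.0489
radial distance = base radius + s = 43 + 9.0489 = 52.0489

52.0489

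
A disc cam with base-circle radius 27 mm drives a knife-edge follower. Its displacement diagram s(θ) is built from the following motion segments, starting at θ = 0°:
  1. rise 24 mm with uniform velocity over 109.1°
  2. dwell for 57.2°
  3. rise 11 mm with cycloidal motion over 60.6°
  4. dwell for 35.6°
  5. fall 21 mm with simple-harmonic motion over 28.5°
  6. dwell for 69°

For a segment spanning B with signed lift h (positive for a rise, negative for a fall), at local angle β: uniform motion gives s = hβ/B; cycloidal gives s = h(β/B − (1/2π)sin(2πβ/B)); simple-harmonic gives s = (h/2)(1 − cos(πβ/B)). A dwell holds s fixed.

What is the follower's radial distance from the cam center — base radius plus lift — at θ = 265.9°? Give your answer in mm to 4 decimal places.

seg 1 [0°–109.1°] uniform, h=24: full span → s += 24 → s = 24.0000
seg 2 [109.1°–166.3°] dwell: s stays 24.0000
seg 3 [166.3°–226.9°] cycloidal, h=11: full span → s += 11 → s = 35.0000
seg 4 [226.9°–262.5°] dwell: s stays 35.0000
seg 5 [262.5°–291°] simple-harmonic, h=-21: θ=265.9° here. β=3.4, B=28.5. -21/2·(1 − cos(π·0.1193)) = -0.7288 → s = 34.2712
radial distance = base radius + s = 27 + 34.2712 = 61.2712

61.2712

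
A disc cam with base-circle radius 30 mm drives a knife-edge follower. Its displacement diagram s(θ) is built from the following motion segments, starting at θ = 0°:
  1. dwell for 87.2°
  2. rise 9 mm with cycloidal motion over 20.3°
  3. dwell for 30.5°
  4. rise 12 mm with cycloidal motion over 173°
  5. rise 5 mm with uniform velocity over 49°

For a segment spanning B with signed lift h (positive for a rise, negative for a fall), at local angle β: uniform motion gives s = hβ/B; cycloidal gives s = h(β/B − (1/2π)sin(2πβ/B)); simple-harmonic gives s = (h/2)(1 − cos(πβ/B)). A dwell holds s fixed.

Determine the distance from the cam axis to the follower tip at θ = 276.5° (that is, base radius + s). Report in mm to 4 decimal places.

seg 1 [0°–87.2°] dwell: s stays 0.0000
seg 2 [87.2°–107.5°] cycloidal, h=9: full span → s += 9 → s = 9.0000
seg 3 [107.5°–138°] dwell: s stays 9.0000
seg 4 [138°–311°] cycloidal, h=12: θ=276.5° here. β=138.5, B=173. 12·(0.8006 − sin(2π·0.8006)/(2π)) = 11.4212 → s = 20.4212
radial distance = base radius + s = 30 + 20.4212 = 50.4212

50.4212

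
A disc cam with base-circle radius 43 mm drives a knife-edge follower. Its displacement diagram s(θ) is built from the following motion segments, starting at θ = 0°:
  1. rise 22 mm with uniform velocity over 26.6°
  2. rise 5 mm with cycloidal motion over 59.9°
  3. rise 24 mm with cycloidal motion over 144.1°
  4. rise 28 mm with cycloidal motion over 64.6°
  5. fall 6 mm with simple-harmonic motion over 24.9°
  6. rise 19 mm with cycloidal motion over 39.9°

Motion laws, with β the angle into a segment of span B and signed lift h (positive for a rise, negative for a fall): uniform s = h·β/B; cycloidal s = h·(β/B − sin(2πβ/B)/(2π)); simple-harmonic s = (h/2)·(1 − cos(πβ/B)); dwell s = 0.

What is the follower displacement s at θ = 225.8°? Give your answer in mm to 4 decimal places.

seg 1 [0°–26.6°] uniform, h=22: full span → s += 22 → s = 22.0000
seg 2 [26.6°–86.5°] cycloidal, h=5: full span → s += 5 → s = 27.0000
seg 3 [86.5°–230.6°] cycloidal, h=24: θ=225.8° here. β=139.3, B=144.1. 24·(0.9667 − sin(2π·0.9667)/(2π)) = 23.9942 → s = 50.9942

50.9942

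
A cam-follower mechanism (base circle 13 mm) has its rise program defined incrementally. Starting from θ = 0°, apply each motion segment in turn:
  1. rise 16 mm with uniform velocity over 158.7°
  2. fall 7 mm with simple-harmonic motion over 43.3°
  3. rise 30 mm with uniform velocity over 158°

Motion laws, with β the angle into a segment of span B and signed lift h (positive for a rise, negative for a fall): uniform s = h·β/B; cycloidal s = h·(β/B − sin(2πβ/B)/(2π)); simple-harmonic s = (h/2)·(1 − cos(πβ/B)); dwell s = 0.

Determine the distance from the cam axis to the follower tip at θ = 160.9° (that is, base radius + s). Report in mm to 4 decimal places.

seg 1 [0°–158.7°] uniform, h=16: full span → s += 16 → s = 16.0000
seg 2 [158.7°–202°] simple-harmonic, h=-7: θ=160.9° here. β=2.2, B=43.3. -7/2·(1 − cos(π·0.0508)) = -0.0445 → s = 15.9555
radial distance = base radius + s = 13 + 15.9555 = 28.9555

28.9555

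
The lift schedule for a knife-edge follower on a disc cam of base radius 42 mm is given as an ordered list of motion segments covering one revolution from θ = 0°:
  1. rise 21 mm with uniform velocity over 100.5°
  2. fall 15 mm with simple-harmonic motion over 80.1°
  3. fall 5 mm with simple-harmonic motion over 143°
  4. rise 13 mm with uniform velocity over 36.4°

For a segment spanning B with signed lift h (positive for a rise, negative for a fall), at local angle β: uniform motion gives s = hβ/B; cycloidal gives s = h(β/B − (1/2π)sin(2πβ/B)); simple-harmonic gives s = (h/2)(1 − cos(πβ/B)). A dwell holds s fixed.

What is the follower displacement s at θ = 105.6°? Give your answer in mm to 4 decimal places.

seg 1 [0°–100.5°] uniform, h=21: full span → s += 21 → s = 21.0000
seg 2 [100.5°–180.6°] simple-harmonic, h=-15: θ=105.6° here. β=5.1, B=80.1. -15/2·(1 − cos(π·0.0637)) = -0.1495 → s = 20.8505

20.8505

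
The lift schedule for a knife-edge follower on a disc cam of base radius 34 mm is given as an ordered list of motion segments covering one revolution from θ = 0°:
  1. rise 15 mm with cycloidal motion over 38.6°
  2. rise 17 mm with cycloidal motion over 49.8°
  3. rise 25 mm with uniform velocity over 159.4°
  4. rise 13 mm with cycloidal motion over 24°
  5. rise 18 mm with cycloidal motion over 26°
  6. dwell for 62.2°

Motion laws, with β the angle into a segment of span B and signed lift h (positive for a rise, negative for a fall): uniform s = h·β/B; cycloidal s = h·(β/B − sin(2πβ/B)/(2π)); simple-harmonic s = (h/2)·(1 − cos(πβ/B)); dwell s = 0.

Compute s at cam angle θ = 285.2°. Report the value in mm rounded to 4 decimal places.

seg 1 [0°–38.6°] cycloidal, h=15: full span → s += 15 → s = 15.0000
seg 2 [38.6°–88.4°] cycloidal, h=17: full span → s += 17 → s = 32.0000
seg 3 [88.4°–247.8°] uniform, h=25: full span → s += 25 → s = 57.0000
seg 4 [247.8°–271.8°] cycloidal, h=13: full span → s += 13 → s = 70.0000
seg 5 [271.8°–297.8°] cycloidal, h=18: θ=285.2° here. β=13.4, B=26. 18·(0.5154 − sin(2π·0.5154)/(2π)) = 9.5534 → s = 79.5534

79.5534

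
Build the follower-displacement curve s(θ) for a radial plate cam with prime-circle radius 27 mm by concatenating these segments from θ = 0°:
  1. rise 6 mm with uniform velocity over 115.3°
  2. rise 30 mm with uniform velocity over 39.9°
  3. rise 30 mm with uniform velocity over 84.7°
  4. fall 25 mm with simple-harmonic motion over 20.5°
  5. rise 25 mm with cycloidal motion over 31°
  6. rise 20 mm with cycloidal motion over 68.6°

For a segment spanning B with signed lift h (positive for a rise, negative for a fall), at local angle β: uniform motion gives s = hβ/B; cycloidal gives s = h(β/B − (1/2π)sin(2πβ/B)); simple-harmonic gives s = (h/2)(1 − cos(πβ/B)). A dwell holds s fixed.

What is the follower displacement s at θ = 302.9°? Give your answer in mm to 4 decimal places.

seg 1 [0°–115.3°] uniform, h=6: full span → s += 6 → s = 6.0000
seg 2 [115.3°–155.2°] uniform, h=30: full span → s += 30 → s = 36.0000
seg 3 [155.2°–239.9°] uniform, h=30: full span → s += 30 → s = 66.0000
seg 4 [239.9°–260.4°] simple-harmonic, h=-25: full span → s += -25 → s = 41.0000
seg 5 [260.4°–291.4°] cycloidal, h=25: full span → s += 25 → s = 66.0000
seg 6 [291.4°–360°] cycloidal, h=20: θ=302.9° here. β=11.5, B=68.6. 20·(0.1676 − sin(2π·0.1676)/(2π)) = 0.5865 → s = 66.5865

66.5865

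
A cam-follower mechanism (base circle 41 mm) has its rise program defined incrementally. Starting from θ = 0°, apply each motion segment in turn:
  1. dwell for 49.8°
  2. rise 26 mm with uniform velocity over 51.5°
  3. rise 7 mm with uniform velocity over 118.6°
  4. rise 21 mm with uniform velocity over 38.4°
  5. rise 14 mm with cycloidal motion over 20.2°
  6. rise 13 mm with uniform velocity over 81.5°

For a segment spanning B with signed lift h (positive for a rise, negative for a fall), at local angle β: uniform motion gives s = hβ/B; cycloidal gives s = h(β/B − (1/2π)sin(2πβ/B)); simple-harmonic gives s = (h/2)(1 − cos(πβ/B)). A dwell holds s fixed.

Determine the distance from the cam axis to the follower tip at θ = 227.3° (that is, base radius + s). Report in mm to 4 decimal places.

seg 1 [0°–49.8°] dwell: s stays 0.0000
seg 2 [49.8°–101.3°] uniform, h=26: full span → s += 26 → s = 26.0000
seg 3 [101.3°–219.9°] uniform, h=7: full span → s += 7 → s = 33.0000
seg 4 [219.9°–258.3°] uniform, h=21: θ=227.3° here. β=7.4, B=38.4. 21·7.4/38.4 = 4.0469 → s = 37.0469
radial distance = base radius + s = 41 + 37.0469 = 78.0469

78.0469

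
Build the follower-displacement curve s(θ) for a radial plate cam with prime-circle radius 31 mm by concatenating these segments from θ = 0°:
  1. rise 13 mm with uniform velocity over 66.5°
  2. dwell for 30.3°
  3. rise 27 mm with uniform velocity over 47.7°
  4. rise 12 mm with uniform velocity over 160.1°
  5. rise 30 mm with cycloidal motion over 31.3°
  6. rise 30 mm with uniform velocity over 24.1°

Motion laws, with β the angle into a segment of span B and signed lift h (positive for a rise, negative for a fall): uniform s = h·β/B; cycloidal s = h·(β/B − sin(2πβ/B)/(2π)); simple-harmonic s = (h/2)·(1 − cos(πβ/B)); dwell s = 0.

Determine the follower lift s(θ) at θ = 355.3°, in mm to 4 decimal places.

seg 1 [0°–66.5°] uniform, h=13: full span → s += 13 → s = 13.0000
seg 2 [66.5°–96.8°] dwell: s stays 13.0000
seg 3 [96.8°–144.5°] uniform, h=27: full span → s += 27 → s = 40.0000
seg 4 [144.5°–304.6°] uniform, h=12: full span → s += 12 → s = 52.0000
seg 5 [304.6°–335.9°] cycloidal, h=30: full span → s += 30 → s = 82.0000
seg 6 [335.9°–360°] uniform, h=30: θ=355.3° here. β=19.4, B=24.1. 30·19.4/24.1 = 24.1494 → s = 106.1494

106.1494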